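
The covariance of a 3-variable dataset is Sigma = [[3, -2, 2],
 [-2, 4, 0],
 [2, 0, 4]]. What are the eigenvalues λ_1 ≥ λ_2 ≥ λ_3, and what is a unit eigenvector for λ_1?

Step 1 — characteristic polynomial p(λ) = det(λI - Sigma) = λ³ - tr·λ² + c_1·λ - det, where tr = trace, c_1 = sum of the principal 2×2 minors, det = det(Sigma):
  tr = 3 + 4 + 4 = 11,
  c_1 = (3·4 - (-2)²) + (3·4 - (2)²) + (4·4 - (0)²) = 8 + 8 + 16 = 32,
  det = 3·(4·4 - (0)²) - (-2)·((-2)·4 - (0)·(2)) + (2)·((-2)·(0) - 4·(2)) = 3·(16) - (-2)·(-8) + (2)·(-8) = 16.
  So p(λ) = λ³ - 11λ² + 32λ - 16.
Step 2 — look for an integer root (rational root theorem: any rational root is an integer divisor of 16). Testing λ = 4:
  p(4) = 64 - 176 + 128 - 16 = 0  ✓
  Dividing out (λ - 4): p(λ) = (λ - 4)(λ² - 7λ + 4).
Step 3 — remaining eigenvalues from the quadratic λ² - 7λ + 4 = 0:
  Δ = 7² - 4·4 = 49 - 16 = 33,  λ = (7 ± √33)/2 = (7 ± 5.7446)/2 ≈ 6.3723 or 0.6277.
  Sorted: λ_1 = 6.3723,  λ_2 = 4,  λ_3 = 0.6277  (check: sum = 11 = tr ✓).

Step 4 — unit eigenvector for λ_1 ≈ 6.3723: v spans the null space of (Sigma - λ_1 I), whose rows are
  r_1 = (-3.3723, -2, 2),  r_2 = (-2, -2.3723, 0),  r_3 = (2, 0, -2.3723).
  v is orthogonal to every row, so take v ∝ r_1 × r_2 = ((-2)·(0) - (2)·(-2.3723), (2)·(-2) - (-3.3723)·(0), (-3.3723)·(-2.3723) - (-2)·(-2)) ≈ (4.7446, -4, 4).
  Let u = (4.7446, -4, 4).
  ||u|| = √((4.7446)² + (-4)² + (4)²) = √(54.5109) ≈ 7.3831,  v_1 = u/||u|| ≈ (0.6426, -0.5418, 0.5418) (||v_1|| = 1).

λ_1 = 6.3723,  λ_2 = 4,  λ_3 = 0.6277;  v_1 ≈ (0.6426, -0.5418, 0.5418)


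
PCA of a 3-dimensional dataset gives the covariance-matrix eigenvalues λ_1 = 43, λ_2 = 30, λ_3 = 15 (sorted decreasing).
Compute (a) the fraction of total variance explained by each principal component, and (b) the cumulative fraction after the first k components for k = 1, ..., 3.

Step 1 — total variance = trace(Sigma) = Σ λ_i = 43 + 30 + 15 = 88.

Step 2 — fraction explained by component i = λ_i / Σ λ:
  PC1: 43/88 = 0.4886
  PC2: 30/88 = 0.3409
  PC3: 15/88 = 0.1705

Step 3 — cumulative fraction after k components = (λ_1 + ... + λ_k) / Σ λ:
  k = 1: 43/88 = 0.4886
  k = 2: (43 + 30)/88 = 73/88 = 0.8295
  k = 3: (43 + 30 + 15)/88 = 88/88 = 1

Summary (fraction, with percent):

explained: PC1 0.4886 (48.86%), PC2 0.3409 (34.09%), PC3 0.1705 (17.05%);  cumulative: 0.4886, 0.8295, 1


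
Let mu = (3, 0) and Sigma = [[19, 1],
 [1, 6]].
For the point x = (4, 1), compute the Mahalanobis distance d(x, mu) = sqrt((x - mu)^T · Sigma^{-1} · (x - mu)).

Step 1 — centre the observation: (x - mu) = (1, 1).

Step 2 — invert Sigma. det(Sigma) = 19·6 - (1)² = 113.
  Sigma^{-1} = (1/det) · [[d, -b], [-b, a]] = [[0.0531, -0.0088],
 [-0.0088, 0.1681]].

Step 3 — form the quadratic (x - mu)^T · Sigma^{-1} · (x - mu):
  Sigma^{-1} · (x - mu) = (0.0442, 0.1593).
  (x - mu)^T · [Sigma^{-1} · (x - mu)] = (1)·(0.0442) + (1)·(0.1593) = 0.2035.

Step 4 — take square root: d = √(0.2035) ≈ 0.4512.

d(x, mu) = √(0.2035) ≈ 0.4512


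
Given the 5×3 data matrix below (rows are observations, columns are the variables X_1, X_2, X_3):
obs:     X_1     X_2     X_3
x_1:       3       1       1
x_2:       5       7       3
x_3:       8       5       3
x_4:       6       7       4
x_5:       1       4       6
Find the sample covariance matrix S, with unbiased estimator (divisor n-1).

Step 1 — column means:
  mean(X_1) = (3 + 5 + 8 + 6 + 1) / 5 = 23/5 = 4.6
  mean(X_2) = (1 + 7 + 5 + 7 + 4) / 5 = 24/5 = 4.8
  mean(X_3) = (1 + 3 + 3 + 4 + 6) / 5 = 17/5 = 3.4

Step 2 — sample covariance S[i,j] = (1/(n-1)) · Σ_k (x_{k,i} - mean_i) · (x_{k,j} - mean_j), with n-1 = 4.
  S[X_1,X_1] = ((-1.6)·(-1.6) + (0.4)·(0.4) + (3.4)·(3.4) + (1.4)·(1.4) + (-3.6)·(-3.6)) / 4 = 29.2/4 = 7.3
  S[X_1,X_2] = ((-1.6)·(-3.8) + (0.4)·(2.2) + (3.4)·(0.2) + (1.4)·(2.2) + (-3.6)·(-0.8)) / 4 = 13.6/4 = 3.4
  S[X_1,X_3] = ((-1.6)·(-2.4) + (0.4)·(-0.4) + (3.4)·(-0.4) + (1.4)·(0.6) + (-3.6)·(2.6)) / 4 = -6.2/4 = -1.55
  S[X_2,X_2] = ((-3.8)·(-3.8) + (2.2)·(2.2) + (0.2)·(0.2) + (2.2)·(2.2) + (-0.8)·(-0.8)) / 4 = 24.8/4 = 6.2
  S[X_2,X_3] = ((-3.8)·(-2.4) + (2.2)·(-0.4) + (0.2)·(-0.4) + (2.2)·(0.6) + (-0.8)·(2.6)) / 4 = 7.4/4 = 1.85
  S[X_3,X_3] = ((-2.4)·(-2.4) + (-0.4)·(-0.4) + (-0.4)·(-0.4) + (0.6)·(0.6) + (2.6)·(2.6)) / 4 = 13.2/4 = 3.3

S is symmetric (S[j,i] = S[i,j]). Assembling:

S = [[7.3, 3.4, -1.55],
 [3.4, 6.2, 1.85],
 [-1.55, 1.85, 3.3]]


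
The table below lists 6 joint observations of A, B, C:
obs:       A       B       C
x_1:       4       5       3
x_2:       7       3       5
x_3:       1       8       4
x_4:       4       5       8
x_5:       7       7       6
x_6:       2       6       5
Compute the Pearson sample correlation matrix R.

Step 1 — column means:
  mean(A) = (4 + 7 + 1 + 4 + 7 + 2) / 6 = 25/6 = 4.1667
  mean(B) = (5 + 3 + 8 + 5 + 7 + 6) / 6 = 34/6 = 5.6667
  mean(C) = (3 + 5 + 4 + 8 + 6 + 5) / 6 = 31/6 = 5.1667

Step 2 — sample variances and covariances s[i,j] = (1/(n-1)) · Σ_k (x_{k,i} - mean_i) · (x_{k,j} - mean_j), with n-1 = 5:
  s[A,A] = ((-0.1667)·(-0.1667) + (2.8333)·(2.8333) + (-3.1667)·(-3.1667) + (-0.1667)·(-0.1667) + (2.8333)·(2.8333) + (-2.1667)·(-2.1667)) / 5 = 30.8333/5 = 6.1667
  s[A,B] = ((-0.1667)·(-0.6667) + (2.8333)·(-2.6667) + (-3.1667)·(2.3333) + (-0.1667)·(-0.6667) + (2.8333)·(1.3333) + (-2.1667)·(0.3333)) / 5 = -11.6667/5 = -2.3333
  s[A,C] = ((-0.1667)·(-2.1667) + (2.8333)·(-0.1667) + (-3.1667)·(-1.1667) + (-0.1667)·(2.8333) + (2.8333)·(0.8333) + (-2.1667)·(-0.1667)) / 5 = 5.8333/5 = 1.1667
  s[B,B] = ((-0.6667)·(-0.6667) + (-2.6667)·(-2.6667) + (2.3333)·(2.3333) + (-0.6667)·(-0.6667) + (1.3333)·(1.3333) + (0.3333)·(0.3333)) / 5 = 15.3333/5 = 3.0667
  s[B,C] = ((-0.6667)·(-2.1667) + (-2.6667)·(-0.1667) + (2.3333)·(-1.1667) + (-0.6667)·(2.8333) + (1.3333)·(0.8333) + (0.3333)·(-0.1667)) / 5 = -1.6667/5 = -0.3333
  s[C,C] = ((-2.1667)·(-2.1667) + (-0.1667)·(-0.1667) + (-1.1667)·(-1.1667) + (2.8333)·(2.8333) + (0.8333)·(0.8333) + (-0.1667)·(-0.1667)) / 5 = 14.8333/5 = 2.9667
  Sample standard deviations s_i = √(s[i,i]):
  s(A) = √(6.1667) = 2.4833
  s(B) = √(3.0667) = 1.7512
  s(C) = √(2.9667) = 1.7224

Step 3 — r_{ij} = s_{ij} / (s_i · s_j):
  r[A,A] = 1 (diagonal).
  r[A,B] = -2.3333 / (2.4833 · 1.7512) = -2.3333 / 4.3487 = -0.5366
  r[A,C] = 1.1667 / (2.4833 · 1.7224) = 1.1667 / 4.2772 = 0.2728
  r[B,B] = 1 (diagonal).
  r[B,C] = -0.3333 / (1.7512 · 1.7224) = -0.3333 / 3.0163 = -0.1105
  r[C,C] = 1 (diagonal).

R is symmetric with unit diagonal. Assembling:

R = [[1, -0.5366, 0.2728],
 [-0.5366, 1, -0.1105],
 [0.2728, -0.1105, 1]]


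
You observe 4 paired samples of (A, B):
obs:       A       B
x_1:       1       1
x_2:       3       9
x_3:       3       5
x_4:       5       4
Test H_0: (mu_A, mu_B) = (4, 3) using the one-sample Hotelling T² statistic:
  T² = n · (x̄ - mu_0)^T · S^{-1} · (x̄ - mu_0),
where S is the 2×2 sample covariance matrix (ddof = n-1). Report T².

Step 1 — sample mean vector:
  mean(A) = (1 + 3 + 3 + 5) / 4 = 12/4 = 3
  mean(B) = (1 + 9 + 5 + 4) / 4 = 19/4 = 4.75
  x̄ = (3, 4.75),  deviation x̄ - mu_0 = (3, 4.75) - (4, 3) = (-1, 1.75).

Step 2 — sample covariance matrix, S[i,j] = (1/(n-1)) · Σ_k (x_{k,i} - mean_i) · (x_{k,j} - mean_j), divisor n-1 = 3:
  S[A,A] = ((-2)·(-2) + (0)·(0) + (0)·(0) + (2)·(2)) / 3 = 8/3 = 2.6667
  S[A,B] = ((-2)·(-3.75) + (0)·(4.25) + (0)·(0.25) + (2)·(-0.75)) / 3 = 6/3 = 2
  S[B,B] = ((-3.75)·(-3.75) + (4.25)·(4.25) + (0.25)·(0.25) + (-0.75)·(-0.75)) / 3 = 32.75/3 = 10.9167
  S = [[2.6667, 2],
 [2, 10.9167]].

Step 3 — invert S. det(S) = 2.6667·10.9167 - (2)² = 25.1111.
  S^{-1} = (1/det) · [[d, -b], [-b, a]] = [[0.4347, -0.0796],
 [-0.0796, 0.1062]].

Step 4 — quadratic form (x̄ - mu_0)^T · S^{-1} · (x̄ - mu_0):
  S^{-1} · (x̄ - mu_0) = (-0.5741, 0.2655),
  (x̄ - mu_0)^T · [...] = (-1)·(-0.5741) + (1.75)·(0.2655) = 1.0387.

Step 5 — scale by n: T² = 4 · 1.0387 = 4.1549.

T² ≈ 4.1549


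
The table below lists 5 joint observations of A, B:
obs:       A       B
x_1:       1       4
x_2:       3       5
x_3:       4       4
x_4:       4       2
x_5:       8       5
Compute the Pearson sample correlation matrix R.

Step 1 — column means:
  mean(A) = (1 + 3 + 4 + 4 + 8) / 5 = 20/5 = 4
  mean(B) = (4 + 5 + 4 + 2 + 5) / 5 = 20/5 = 4

Step 2 — sample variances and covariances s[i,j] = (1/(n-1)) · Σ_k (x_{k,i} - mean_i) · (x_{k,j} - mean_j), with n-1 = 4:
  s[A,A] = ((-3)·(-3) + (-1)·(-1) + (0)·(0) + (0)·(0) + (4)·(4)) / 4 = 26/4 = 6.5
  s[A,B] = ((-3)·(0) + (-1)·(1) + (0)·(0) + (0)·(-2) + (4)·(1)) / 4 = 3/4 = 0.75
  s[B,B] = ((0)·(0) + (1)·(1) + (0)·(0) + (-2)·(-2) + (1)·(1)) / 4 = 6/4 = 1.5
  Sample standard deviations s_i = √(s[i,i]):
  s(A) = √(6.5) = 2.5495
  s(B) = √(1.5) = 1.2247

Step 3 — r_{ij} = s_{ij} / (s_i · s_j):
  r[A,A] = 1 (diagonal).
  r[A,B] = 0.75 / (2.5495 · 1.2247) = 0.75 / 3.1225 = 0.2402
  r[B,B] = 1 (diagonal).

R is symmetric with unit diagonal. Assembling:

R = [[1, 0.2402],
 [0.2402, 1]]


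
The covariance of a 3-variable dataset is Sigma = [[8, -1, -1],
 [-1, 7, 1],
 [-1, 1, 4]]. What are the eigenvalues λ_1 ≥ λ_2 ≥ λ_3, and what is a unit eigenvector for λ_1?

Step 1 — characteristic polynomial p(λ) = det(λI - Sigma) = λ³ - tr·λ² + c_1·λ - det, where tr = trace, c_1 = sum of the principal 2×2 minors, det = det(Sigma):
  tr = 8 + 7 + 4 = 19,
  c_1 = (8·7 - (-1)²) + (8·4 - (-1)²) + (7·4 - (1)²) = 55 + 31 + 27 = 113,
  det = 8·(7·4 - (1)²) - (-1)·((-1)·4 - (1)·(-1)) + (-1)·((-1)·(1) - 7·(-1)) = 8·(27) - (-1)·(-3) + (-1)·(6) = 207.
  So p(λ) = λ³ - 19λ² + 113λ - 207.
Step 2 — look for an integer root (rational root theorem: any rational root is an integer divisor of 207). Testing λ = 9:
  p(9) = 729 - 1539 + 1017 - 207 = 0  ✓
  Dividing out (λ - 9): p(λ) = (λ - 9)(λ² - 10λ + 23).
Step 3 — remaining eigenvalues from the quadratic λ² - 10λ + 23 = 0:
  Δ = 10² - 4·23 = 100 - 92 = 8,  λ = (10 ± √8)/2 = (10 ± 2.8284)/2 ≈ 6.4142 or 3.5858.
  Sorted: λ_1 = 9,  λ_2 = 6.4142,  λ_3 = 3.5858  (check: sum = 19 = tr ✓).

Step 4 — unit eigenvector for λ_1 = 9: v spans the null space of (Sigma - λ_1 I), whose rows are
  r_1 = (-1, -1, -1),  r_2 = (-1, -2, 1),  r_3 = (-1, 1, -5).
  v is orthogonal to every row, so take v ∝ r_1 × r_2 = ((-1)·(1) - (-1)·(-2), (-1)·(-1) - (-1)·(1), (-1)·(-2) - (-1)·(-1)) = (-3, 2, 1).
  Rescale (multiply by -1 so the first nonzero entry is positive): u = (3, -2, -1).
  ||u|| = √((3)² + (-2)² + (-1)²) = √(14) ≈ 3.7417,  v_1 = u/||u|| ≈ (0.8018, -0.5345, -0.2673) (||v_1|| = 1).

λ_1 = 9,  λ_2 = 6.4142,  λ_3 = 3.5858;  v_1 ≈ (0.8018, -0.5345, -0.2673)


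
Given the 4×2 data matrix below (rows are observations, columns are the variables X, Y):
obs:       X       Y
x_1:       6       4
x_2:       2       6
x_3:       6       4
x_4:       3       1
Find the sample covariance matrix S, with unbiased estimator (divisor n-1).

Step 1 — column means:
  mean(X) = (6 + 2 + 6 + 3) / 4 = 17/4 = 4.25
  mean(Y) = (4 + 6 + 4 + 1) / 4 = 15/4 = 3.75

Step 2 — sample covariance S[i,j] = (1/(n-1)) · Σ_k (x_{k,i} - mean_i) · (x_{k,j} - mean_j), with n-1 = 3.
  S[X,X] = ((1.75)·(1.75) + (-2.25)·(-2.25) + (1.75)·(1.75) + (-1.25)·(-1.25)) / 3 = 12.75/3 = 4.25
  S[X,Y] = ((1.75)·(0.25) + (-2.25)·(2.25) + (1.75)·(0.25) + (-1.25)·(-2.75)) / 3 = -0.75/3 = -0.25
  S[Y,Y] = ((0.25)·(0.25) + (2.25)·(2.25) + (0.25)·(0.25) + (-2.75)·(-2.75)) / 3 = 12.75/3 = 4.25

S is symmetric (S[j,i] = S[i,j]). Assembling:

S = [[4.25, -0.25],
 [-0.25, 4.25]]


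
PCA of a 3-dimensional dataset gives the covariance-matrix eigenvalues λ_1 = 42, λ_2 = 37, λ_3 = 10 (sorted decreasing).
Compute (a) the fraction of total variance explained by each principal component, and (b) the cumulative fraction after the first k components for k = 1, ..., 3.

Step 1 — total variance = trace(Sigma) = Σ λ_i = 42 + 37 + 10 = 89.

Step 2 — fraction explained by component i = λ_i / Σ λ:
  PC1: 42/89 = 0.4719
  PC2: 37/89 = 0.4157
  PC3: 10/89 = 0.1124

Step 3 — cumulative fraction after k components = (λ_1 + ... + λ_k) / Σ λ:
  k = 1: 42/89 = 0.4719
  k = 2: (42 + 37)/89 = 79/89 = 0.8876
  k = 3: (42 + 37 + 10)/89 = 89/89 = 1

Summary (fraction, with percent):

explained: PC1 0.4719 (47.19%), PC2 0.4157 (41.57%), PC3 0.1124 (11.24%);  cumulative: 0.4719, 0.8876, 1


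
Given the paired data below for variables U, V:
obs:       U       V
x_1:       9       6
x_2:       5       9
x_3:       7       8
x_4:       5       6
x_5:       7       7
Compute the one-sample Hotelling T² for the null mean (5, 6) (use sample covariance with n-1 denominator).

Step 1 — sample mean vector:
  mean(U) = (9 + 5 + 7 + 5 + 7) / 5 = 33/5 = 6.6
  mean(V) = (6 + 9 + 8 + 6 + 7) / 5 = 36/5 = 7.2
  x̄ = (6.6, 7.2),  deviation x̄ - mu_0 = (6.6, 7.2) - (5, 6) = (1.6, 1.2).

Step 2 — sample covariance matrix, S[i,j] = (1/(n-1)) · Σ_k (x_{k,i} - mean_i) · (x_{k,j} - mean_j), divisor n-1 = 4:
  S[U,U] = ((2.4)·(2.4) + (-1.6)·(-1.6) + (0.4)·(0.4) + (-1.6)·(-1.6) + (0.4)·(0.4)) / 4 = 11.2/4 = 2.8
  S[U,V] = ((2.4)·(-1.2) + (-1.6)·(1.8) + (0.4)·(0.8) + (-1.6)·(-1.2) + (0.4)·(-0.2)) / 4 = -3.6/4 = -0.9
  S[V,V] = ((-1.2)·(-1.2) + (1.8)·(1.8) + (0.8)·(0.8) + (-1.2)·(-1.2) + (-0.2)·(-0.2)) / 4 = 6.8/4 = 1.7
  S = [[2.8, -0.9],
 [-0.9, 1.7]].

Step 3 — invert S. det(S) = 2.8·1.7 - (-0.9)² = 3.95.
  S^{-1} = (1/det) · [[d, -b], [-b, a]] = [[0.4304, 0.2278],
 [0.2278, 0.7089]].

Step 4 — quadratic form (x̄ - mu_0)^T · S^{-1} · (x̄ - mu_0):
  S^{-1} · (x̄ - mu_0) = (0.962, 1.2152),
  (x̄ - mu_0)^T · [...] = (1.6)·(0.962) + (1.2)·(1.2152) = 2.9975.

Step 5 — scale by n: T² = 5 · 2.9975 = 14.9873.

T² ≈ 14.9873


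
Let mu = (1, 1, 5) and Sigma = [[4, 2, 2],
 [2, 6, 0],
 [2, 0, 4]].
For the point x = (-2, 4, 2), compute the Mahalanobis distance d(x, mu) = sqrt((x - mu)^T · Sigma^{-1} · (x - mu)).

Step 1 — centre the observation: (x - mu) = (-3, 3, -3).

Step 2 — invert Sigma (cofactor / det for 3×3, or solve directly):
  Sigma^{-1} = [[0.4286, -0.1429, -0.2143],
 [-0.1429, 0.2143, 0.0714],
 [-0.2143, 0.0714, 0.3571]].

Step 3 — form the quadratic (x - mu)^T · Sigma^{-1} · (x - mu):
  Sigma^{-1} · (x - mu) = (-1.0714, 0.8571, -0.2143).
  (x - mu)^T · [Sigma^{-1} · (x - mu)] = (-3)·(-1.0714) + (3)·(0.8571) + (-3)·(-0.2143) = 6.4286.

Step 4 — take square root: d = √(6.4286) ≈ 2.5355.

d(x, mu) = √(6.4286) ≈ 2.5355


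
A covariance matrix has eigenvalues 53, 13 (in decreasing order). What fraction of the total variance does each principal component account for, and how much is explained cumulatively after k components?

Step 1 — total variance = trace(Sigma) = Σ λ_i = 53 + 13 = 66.

Step 2 — fraction explained by component i = λ_i / Σ λ:
  PC1: 53/66 = 0.803
  PC2: 13/66 = 0.197

Step 3 — cumulative fraction after k components = (λ_1 + ... + λ_k) / Σ λ:
  k = 1: 53/66 = 0.803
  k = 2: (53 + 13)/66 = 66/66 = 1

Summary (fraction, with percent):

explained: PC1 0.803 (80.3%), PC2 0.197 (19.7%);  cumulative: 0.803, 1


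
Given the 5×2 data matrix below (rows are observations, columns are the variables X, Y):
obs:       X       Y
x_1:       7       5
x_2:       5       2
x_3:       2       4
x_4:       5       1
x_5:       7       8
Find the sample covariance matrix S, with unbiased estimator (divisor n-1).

Step 1 — column means:
  mean(X) = (7 + 5 + 2 + 5 + 7) / 5 = 26/5 = 5.2
  mean(Y) = (5 + 2 + 4 + 1 + 8) / 5 = 20/5 = 4

Step 2 — sample covariance S[i,j] = (1/(n-1)) · Σ_k (x_{k,i} - mean_i) · (x_{k,j} - mean_j), with n-1 = 4.
  S[X,X] = ((1.8)·(1.8) + (-0.2)·(-0.2) + (-3.2)·(-3.2) + (-0.2)·(-0.2) + (1.8)·(1.8)) / 4 = 16.8/4 = 4.2
  S[X,Y] = ((1.8)·(1) + (-0.2)·(-2) + (-3.2)·(0) + (-0.2)·(-3) + (1.8)·(4)) / 4 = 10/4 = 2.5
  S[Y,Y] = ((1)·(1) + (-2)·(-2) + (0)·(0) + (-3)·(-3) + (4)·(4)) / 4 = 30/4 = 7.5

S is symmetric (S[j,i] = S[i,j]). Assembling:

S = [[4.2, 2.5],
 [2.5, 7.5]]


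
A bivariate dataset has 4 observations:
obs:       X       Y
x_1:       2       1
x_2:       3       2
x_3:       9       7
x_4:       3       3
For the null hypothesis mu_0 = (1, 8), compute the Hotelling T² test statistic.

Step 1 — sample mean vector:
  mean(X) = (2 + 3 + 9 + 3) / 4 = 17/4 = 4.25
  mean(Y) = (1 + 2 + 7 + 3) / 4 = 13/4 = 3.25
  x̄ = (4.25, 3.25),  deviation x̄ - mu_0 = (4.25, 3.25) - (1, 8) = (3.25, -4.75).

Step 2 — sample covariance matrix, S[i,j] = (1/(n-1)) · Σ_k (x_{k,i} - mean_i) · (x_{k,j} - mean_j), divisor n-1 = 3:
  S[X,X] = ((-2.25)·(-2.25) + (-1.25)·(-1.25) + (4.75)·(4.75) + (-1.25)·(-1.25)) / 3 = 30.75/3 = 10.25
  S[X,Y] = ((-2.25)·(-2.25) + (-1.25)·(-1.25) + (4.75)·(3.75) + (-1.25)·(-0.25)) / 3 = 24.75/3 = 8.25
  S[Y,Y] = ((-2.25)·(-2.25) + (-1.25)·(-1.25) + (3.75)·(3.75) + (-0.25)·(-0.25)) / 3 = 20.75/3 = 6.9167
  S = [[10.25, 8.25],
 [8.25, 6.9167]].

Step 3 — invert S. det(S) = 10.25·6.9167 - (8.25)² = 2.8333.
  S^{-1} = (1/det) · [[d, -b], [-b, a]] = [[2.4412, -2.9118],
 [-2.9118, 3.6176]].

Step 4 — quadratic form (x̄ - mu_0)^T · S^{-1} · (x̄ - mu_0):
  S^{-1} · (x̄ - mu_0) = (21.7647, -26.6471),
  (x̄ - mu_0)^T · [...] = (3.25)·(21.7647) + (-4.75)·(-26.6471) = 197.3088.

Step 5 — scale by n: T² = 4 · 197.3088 = 789.2353.

T² ≈ 789.2353


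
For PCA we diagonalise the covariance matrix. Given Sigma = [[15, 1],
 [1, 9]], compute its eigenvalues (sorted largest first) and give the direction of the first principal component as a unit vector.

Step 1 — characteristic polynomial of 2×2 Sigma:
  det(Sigma - λI) = λ² - trace · λ + det = 0.
  trace = 15 + 9 = 24, det = 15·9 - (1)² = 134.
Step 2 — discriminant:
  Δ = trace² - 4·det = 576 - 536 = 40.
Step 3 — eigenvalues:
  λ = (trace ± √Δ)/2 = (24 ± 6.3246)/2,
  λ_1 = 15.1623,  λ_2 = 8.8377.

Step 4 — unit eigenvector for λ_1: solve (Sigma - λ_1 I)v = 0. First row:
  (15 - 15.1623)·v_x + (1)·v_y = 0, i.e. (-0.1623)·v_x + (1)·v_y = 0,
  so v ∝ (b, λ_1 - a) = (1, 0.1623) = u.
  ||u|| = √((1)² + (0.1623)²) = √(1.0263) ≈ 1.0131,
  v_1 = u/||u|| ≈ (0.9871, 0.1602) (||v_1|| = 1).

λ_1 = 15.1623,  λ_2 = 8.8377;  v_1 ≈ (0.9871, 0.1602)


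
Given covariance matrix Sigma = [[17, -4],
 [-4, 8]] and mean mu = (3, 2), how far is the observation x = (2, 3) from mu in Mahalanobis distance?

Step 1 — centre the observation: (x - mu) = (-1, 1).

Step 2 — invert Sigma. det(Sigma) = 17·8 - (-4)² = 120.
  Sigma^{-1} = (1/det) · [[d, -b], [-b, a]] = [[0.0667, 0.0333],
 [0.0333, 0.1417]].

Step 3 — form the quadratic (x - mu)^T · Sigma^{-1} · (x - mu):
  Sigma^{-1} · (x - mu) = (-0.0333, 0.1083).
  (x - mu)^T · [Sigma^{-1} · (x - mu)] = (-1)·(-0.0333) + (1)·(0.1083) = 0.1417.

Step 4 — take square root: d = √(0.1417) ≈ 0.3764.

d(x, mu) = √(0.1417) ≈ 0.3764


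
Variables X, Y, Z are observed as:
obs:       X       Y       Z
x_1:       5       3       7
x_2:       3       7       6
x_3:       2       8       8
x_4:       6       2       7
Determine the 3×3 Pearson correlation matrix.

Step 1 — column means:
  mean(X) = (5 + 3 + 2 + 6) / 4 = 16/4 = 4
  mean(Y) = (3 + 7 + 8 + 2) / 4 = 20/4 = 5
  mean(Z) = (7 + 6 + 8 + 7) / 4 = 28/4 = 7

Step 2 — sample variances and covariances s[i,j] = (1/(n-1)) · Σ_k (x_{k,i} - mean_i) · (x_{k,j} - mean_j), with n-1 = 3:
  s[X,X] = ((1)·(1) + (-1)·(-1) + (-2)·(-2) + (2)·(2)) / 3 = 10/3 = 3.3333
  s[X,Y] = ((1)·(-2) + (-1)·(2) + (-2)·(3) + (2)·(-3)) / 3 = -16/3 = -5.3333
  s[X,Z] = ((1)·(0) + (-1)·(-1) + (-2)·(1) + (2)·(0)) / 3 = -1/3 = -0.3333
  s[Y,Y] = ((-2)·(-2) + (2)·(2) + (3)·(3) + (-3)·(-3)) / 3 = 26/3 = 8.6667
  s[Y,Z] = ((-2)·(0) + (2)·(-1) + (3)·(1) + (-3)·(0)) / 3 = 1/3 = 0.3333
  s[Z,Z] = ((0)·(0) + (-1)·(-1) + (1)·(1) + (0)·(0)) / 3 = 2/3 = 0.6667
  Sample standard deviations s_i = √(s[i,i]):
  s(X) = √(3.3333) = 1.8257
  s(Y) = √(8.6667) = 2.9439
  s(Z) = √(0.6667) = 0.8165

Step 3 — r_{ij} = s_{ij} / (s_i · s_j):
  r[X,X] = 1 (diagonal).
  r[X,Y] = -5.3333 / (1.8257 · 2.9439) = -5.3333 / 5.3748 = -0.9923
  r[X,Z] = -0.3333 / (1.8257 · 0.8165) = -0.3333 / 1.4907 = -0.2236
  r[Y,Y] = 1 (diagonal).
  r[Y,Z] = 0.3333 / (2.9439 · 0.8165) = 0.3333 / 2.4037 = 0.1387
  r[Z,Z] = 1 (diagonal).

R is symmetric with unit diagonal. Assembling:

R = [[1, -0.9923, -0.2236],
 [-0.9923, 1, 0.1387],
 [-0.2236, 0.1387, 1]]


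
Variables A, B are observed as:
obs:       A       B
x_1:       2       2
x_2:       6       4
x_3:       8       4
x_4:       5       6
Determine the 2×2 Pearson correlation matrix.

Step 1 — column means:
  mean(A) = (2 + 6 + 8 + 5) / 4 = 21/4 = 5.25
  mean(B) = (2 + 4 + 4 + 6) / 4 = 16/4 = 4

Step 2 — sample variances and covariances s[i,j] = (1/(n-1)) · Σ_k (x_{k,i} - mean_i) · (x_{k,j} - mean_j), with n-1 = 3:
  s[A,A] = ((-3.25)·(-3.25) + (0.75)·(0.75) + (2.75)·(2.75) + (-0.25)·(-0.25)) / 3 = 18.75/3 = 6.25
  s[A,B] = ((-3.25)·(-2) + (0.75)·(0) + (2.75)·(0) + (-0.25)·(2)) / 3 = 6/3 = 2
  s[B,B] = ((-2)·(-2) + (0)·(0) + (0)·(0) + (2)·(2)) / 3 = 8/3 = 2.6667
  Sample standard deviations s_i = √(s[i,i]):
  s(A) = √(6.25) = 2.5
  s(B) = √(2.6667) = 1.633

Step 3 — r_{ij} = s_{ij} / (s_i · s_j):
  r[A,A] = 1 (diagonal).
  r[A,B] = 2 / (2.5 · 1.633) = 2 / 4.0825 = 0.4899
  r[B,B] = 1 (diagonal).

R is symmetric with unit diagonal. Assembling:

R = [[1, 0.4899],
 [0.4899, 1]]


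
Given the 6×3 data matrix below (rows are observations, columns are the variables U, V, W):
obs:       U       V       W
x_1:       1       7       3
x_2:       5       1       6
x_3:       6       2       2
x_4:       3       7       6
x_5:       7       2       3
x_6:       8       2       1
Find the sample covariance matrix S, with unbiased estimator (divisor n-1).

Step 1 — column means:
  mean(U) = (1 + 5 + 6 + 3 + 7 + 8) / 6 = 30/6 = 5
  mean(V) = (7 + 1 + 2 + 7 + 2 + 2) / 6 = 21/6 = 3.5
  mean(W) = (3 + 6 + 2 + 6 + 3 + 1) / 6 = 21/6 = 3.5

Step 2 — sample covariance S[i,j] = (1/(n-1)) · Σ_k (x_{k,i} - mean_i) · (x_{k,j} - mean_j), with n-1 = 5.
  S[U,U] = ((-4)·(-4) + (0)·(0) + (1)·(1) + (-2)·(-2) + (2)·(2) + (3)·(3)) / 5 = 34/5 = 6.8
  S[U,V] = ((-4)·(3.5) + (0)·(-2.5) + (1)·(-1.5) + (-2)·(3.5) + (2)·(-1.5) + (3)·(-1.5)) / 5 = -30/5 = -6
  S[U,W] = ((-4)·(-0.5) + (0)·(2.5) + (1)·(-1.5) + (-2)·(2.5) + (2)·(-0.5) + (3)·(-2.5)) / 5 = -13/5 = -2.6
  S[V,V] = ((3.5)·(3.5) + (-2.5)·(-2.5) + (-1.5)·(-1.5) + (3.5)·(3.5) + (-1.5)·(-1.5) + (-1.5)·(-1.5)) / 5 = 37.5/5 = 7.5
  S[V,W] = ((3.5)·(-0.5) + (-2.5)·(2.5) + (-1.5)·(-1.5) + (3.5)·(2.5) + (-1.5)·(-0.5) + (-1.5)·(-2.5)) / 5 = 7.5/5 = 1.5
  S[W,W] = ((-0.5)·(-0.5) + (2.5)·(2.5) + (-1.5)·(-1.5) + (2.5)·(2.5) + (-0.5)·(-0.5) + (-2.5)·(-2.5)) / 5 = 21.5/5 = 4.3

S is symmetric (S[j,i] = S[i,j]). Assembling:

S = [[6.8, -6, -2.6],
 [-6, 7.5, 1.5],
 [-2.6, 1.5, 4.3]]


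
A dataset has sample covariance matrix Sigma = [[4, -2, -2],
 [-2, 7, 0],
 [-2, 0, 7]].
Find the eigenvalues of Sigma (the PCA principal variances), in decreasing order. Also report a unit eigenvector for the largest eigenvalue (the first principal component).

Step 1 — characteristic polynomial p(λ) = det(λI - Sigma) = λ³ - tr·λ² + c_1·λ - det, where tr = trace, c_1 = sum of the principal 2×2 minors, det = det(Sigma):
  tr = 4 + 7 + 7 = 18,
  c_1 = (4·7 - (-2)²) + (4·7 - (-2)²) + (7·7 - (0)²) = 24 + 24 + 49 = 97,
  det = 4·(7·7 - (0)²) - (-2)·((-2)·7 - (0)·(-2)) + (-2)·((-2)·(0) - 7·(-2)) = 4·(49) - (-2)·(-14) + (-2)·(14) = 140.
  So p(λ) = λ³ - 18λ² + 97λ - 140.
Step 2 — look for an integer root (rational root theorem: any rational root is an integer divisor of 140). Testing λ = 7:
  p(7) = 343 - 882 + 679 - 140 = 0  ✓
  Dividing out (λ - 7): p(λ) = (λ - 7)(λ² - 11λ + 20).
Step 3 — remaining eigenvalues from the quadratic λ² - 11λ + 20 = 0:
  Δ = 11² - 4·20 = 121 - 80 = 41,  λ = (11 ± √41)/2 = (11 ± 6.4031)/2 ≈ 8.7016 or 2.2984.
  Sorted: λ_1 = 8.7016,  λ_2 = 7,  λ_3 = 2.2984  (check: sum = 18 = tr ✓).

Step 4 — unit eigenvector for λ_1 ≈ 8.7016: v spans the null space of (Sigma - λ_1 I), whose rows are
  r_1 = (-4.7016, -2, -2),  r_2 = (-2, -1.7016, 0),  r_3 = (-2, 0, -1.7016).
  v is orthogonal to every row, so take v ∝ r_1 × r_2 = ((-2)·(0) - (-2)·(-1.7016), (-2)·(-2) - (-4.7016)·(0), (-4.7016)·(-1.7016) - (-2)·(-2)) ≈ (-3.4031, 4, 4).
  Rescale (multiply by -1 so the first nonzero entry is positive): u = (3.4031, -4, -4).
  ||u|| = √((3.4031)² + (-4)² + (-4)²) = √(43.5813) ≈ 6.6016,  v_1 = u/||u|| ≈ (0.5155, -0.6059, -0.6059) (||v_1|| = 1).

λ_1 = 8.7016,  λ_2 = 7,  λ_3 = 2.2984;  v_1 ≈ (0.5155, -0.6059, -0.6059)


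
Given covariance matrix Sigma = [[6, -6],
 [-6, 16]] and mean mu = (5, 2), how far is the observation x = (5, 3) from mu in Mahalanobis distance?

Step 1 — centre the observation: (x - mu) = (0, 1).

Step 2 — invert Sigma. det(Sigma) = 6·16 - (-6)² = 60.
  Sigma^{-1} = (1/det) · [[d, -b], [-b, a]] = [[0.2667, 0.1],
 [0.1, 0.1]].

Step 3 — form the quadratic (x - mu)^T · Sigma^{-1} · (x - mu):
  Sigma^{-1} · (x - mu) = (0.1, 0.1).
  (x - mu)^T · [Sigma^{-1} · (x - mu)] = (0)·(0.1) + (1)·(0.1) = 0.1.

Step 4 — take square root: d = √(0.1) ≈ 0.3162.

d(x, mu) = √(0.1) ≈ 0.3162


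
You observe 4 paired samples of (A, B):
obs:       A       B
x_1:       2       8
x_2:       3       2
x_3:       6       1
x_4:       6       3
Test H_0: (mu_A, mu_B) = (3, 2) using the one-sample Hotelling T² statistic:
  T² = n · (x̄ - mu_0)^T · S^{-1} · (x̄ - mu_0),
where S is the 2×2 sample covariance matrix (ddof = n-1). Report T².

Step 1 — sample mean vector:
  mean(A) = (2 + 3 + 6 + 6) / 4 = 17/4 = 4.25
  mean(B) = (8 + 2 + 1 + 3) / 4 = 14/4 = 3.5
  x̄ = (4.25, 3.5),  deviation x̄ - mu_0 = (4.25, 3.5) - (3, 2) = (1.25, 1.5).

Step 2 — sample covariance matrix, S[i,j] = (1/(n-1)) · Σ_k (x_{k,i} - mean_i) · (x_{k,j} - mean_j), divisor n-1 = 3:
  S[A,A] = ((-2.25)·(-2.25) + (-1.25)·(-1.25) + (1.75)·(1.75) + (1.75)·(1.75)) / 3 = 12.75/3 = 4.25
  S[A,B] = ((-2.25)·(4.5) + (-1.25)·(-1.5) + (1.75)·(-2.5) + (1.75)·(-0.5)) / 3 = -13.5/3 = -4.5
  S[B,B] = ((4.5)·(4.5) + (-1.5)·(-1.5) + (-2.5)·(-2.5) + (-0.5)·(-0.5)) / 3 = 29/3 = 9.6667
  S = [[4.25, -4.5],
 [-4.5, 9.6667]].

Step 3 — invert S. det(S) = 4.25·9.6667 - (-4.5)² = 20.8333.
  S^{-1} = (1/det) · [[d, -b], [-b, a]] = [[0.464, 0.216],
 [0.216, 0.204]].

Step 4 — quadratic form (x̄ - mu_0)^T · S^{-1} · (x̄ - mu_0):
  S^{-1} · (x̄ - mu_0) = (0.904, 0.576),
  (x̄ - mu_0)^T · [...] = (1.25)·(0.904) + (1.5)·(0.576) = 1.994.

Step 5 — scale by n: T² = 4 · 1.994 = 7.976.

T² ≈ 7.976


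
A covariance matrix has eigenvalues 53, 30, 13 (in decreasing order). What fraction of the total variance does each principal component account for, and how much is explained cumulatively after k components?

Step 1 — total variance = trace(Sigma) = Σ λ_i = 53 + 30 + 13 = 96.

Step 2 — fraction explained by component i = λ_i / Σ λ:
  PC1: 53/96 = 0.5521
  PC2: 30/96 = 0.3125
  PC3: 13/96 = 0.1354

Step 3 — cumulative fraction after k components = (λ_1 + ... + λ_k) / Σ λ:
  k = 1: 53/96 = 0.5521
  k = 2: (53 + 30)/96 = 83/96 = 0.8646
  k = 3: (53 + 30 + 13)/96 = 96/96 = 1

Summary (fraction, with percent):

explained: PC1 0.5521 (55.21%), PC2 0.3125 (31.25%), PC3 0.1354 (13.54%);  cumulative: 0.5521, 0.8646, 1


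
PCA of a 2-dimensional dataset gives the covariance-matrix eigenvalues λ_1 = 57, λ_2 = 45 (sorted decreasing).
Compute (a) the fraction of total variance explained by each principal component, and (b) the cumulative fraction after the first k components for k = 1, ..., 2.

Step 1 — total variance = trace(Sigma) = Σ λ_i = 57 + 45 = 102.

Step 2 — fraction explained by component i = λ_i / Σ λ:
  PC1: 57/102 = 0.5588
  PC2: 45/102 = 0.4412

Step 3 — cumulative fraction after k components = (λ_1 + ... + λ_k) / Σ λ:
  k = 1: 57/102 = 0.5588
  k = 2: (57 + 45)/102 = 102/102 = 1

Summary (fraction, with percent):

explained: PC1 0.5588 (55.88%), PC2 0.4412 (44.12%);  cumulative: 0.5588, 1


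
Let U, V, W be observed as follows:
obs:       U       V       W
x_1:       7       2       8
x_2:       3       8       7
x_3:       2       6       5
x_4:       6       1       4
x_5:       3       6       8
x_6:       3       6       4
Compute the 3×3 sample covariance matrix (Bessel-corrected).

Step 1 — column means:
  mean(U) = (7 + 3 + 2 + 6 + 3 + 3) / 6 = 24/6 = 4
  mean(V) = (2 + 8 + 6 + 1 + 6 + 6) / 6 = 29/6 = 4.8333
  mean(W) = (8 + 7 + 5 + 4 + 8 + 4) / 6 = 36/6 = 6

Step 2 — sample covariance S[i,j] = (1/(n-1)) · Σ_k (x_{k,i} - mean_i) · (x_{k,j} - mean_j), with n-1 = 5.
  S[U,U] = ((3)·(3) + (-1)·(-1) + (-2)·(-2) + (2)·(2) + (-1)·(-1) + (-1)·(-1)) / 5 = 20/5 = 4
  S[U,V] = ((3)·(-2.8333) + (-1)·(3.1667) + (-2)·(1.1667) + (2)·(-3.8333) + (-1)·(1.1667) + (-1)·(1.1667)) / 5 = -24/5 = -4.8
  S[U,W] = ((3)·(2) + (-1)·(1) + (-2)·(-1) + (2)·(-2) + (-1)·(2) + (-1)·(-2)) / 5 = 3/5 = 0.6
  S[V,V] = ((-2.8333)·(-2.8333) + (3.1667)·(3.1667) + (1.1667)·(1.1667) + (-3.8333)·(-3.8333) + (1.1667)·(1.1667) + (1.1667)·(1.1667)) / 5 = 36.8333/5 = 7.3667
  S[V,W] = ((-2.8333)·(2) + (3.1667)·(1) + (1.1667)·(-1) + (-3.8333)·(-2) + (1.1667)·(2) + (1.1667)·(-2)) / 5 = 4/5 = 0.8
  S[W,W] = ((2)·(2) + (1)·(1) + (-1)·(-1) + (-2)·(-2) + (2)·(2) + (-2)·(-2)) / 5 = 18/5 = 3.6

S is symmetric (S[j,i] = S[i,j]). Assembling:

S = [[4, -4.8, 0.6],
 [-4.8, 7.3667, 0.8],
 [0.6, 0.8, 3.6]]


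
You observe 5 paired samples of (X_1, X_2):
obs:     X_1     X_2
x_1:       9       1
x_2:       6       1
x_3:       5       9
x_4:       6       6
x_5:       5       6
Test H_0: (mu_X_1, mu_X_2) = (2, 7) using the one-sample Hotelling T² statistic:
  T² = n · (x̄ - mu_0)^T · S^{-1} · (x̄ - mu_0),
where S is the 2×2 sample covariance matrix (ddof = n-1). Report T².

Step 1 — sample mean vector:
  mean(X_1) = (9 + 6 + 5 + 6 + 5) / 5 = 31/5 = 6.2
  mean(X_2) = (1 + 1 + 9 + 6 + 6) / 5 = 23/5 = 4.6
  x̄ = (6.2, 4.6),  deviation x̄ - mu_0 = (6.2, 4.6) - (2, 7) = (4.2, -2.4).

Step 2 — sample covariance matrix, S[i,j] = (1/(n-1)) · Σ_k (x_{k,i} - mean_i) · (x_{k,j} - mean_j), divisor n-1 = 4:
  S[X_1,X_1] = ((2.8)·(2.8) + (-0.2)·(-0.2) + (-1.2)·(-1.2) + (-0.2)·(-0.2) + (-1.2)·(-1.2)) / 4 = 10.8/4 = 2.7
  S[X_1,X_2] = ((2.8)·(-3.6) + (-0.2)·(-3.6) + (-1.2)·(4.4) + (-0.2)·(1.4) + (-1.2)·(1.4)) / 4 = -16.6/4 = -4.15
  S[X_2,X_2] = ((-3.6)·(-3.6) + (-3.6)·(-3.6) + (4.4)·(4.4) + (1.4)·(1.4) + (1.4)·(1.4)) / 4 = 49.2/4 = 12.3
  S = [[2.7, -4.15],
 [-4.15, 12.3]].

Step 3 — invert S. det(S) = 2.7·12.3 - (-4.15)² = 15.9875.
  S^{-1} = (1/det) · [[d, -b], [-b, a]] = [[0.7694, 0.2596],
 [0.2596, 0.1689]].

Step 4 — quadratic form (x̄ - mu_0)^T · S^{-1} · (x̄ - mu_0):
  S^{-1} · (x̄ - mu_0) = (2.6083, 0.6849),
  (x̄ - mu_0)^T · [...] = (4.2)·(2.6083) + (-2.4)·(0.6849) = 9.311.

Step 5 — scale by n: T² = 5 · 9.311 = 46.5551.

T² ≈ 46.5551


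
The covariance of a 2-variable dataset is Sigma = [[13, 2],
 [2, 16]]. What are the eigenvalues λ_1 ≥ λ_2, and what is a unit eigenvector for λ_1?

Step 1 — characteristic polynomial of 2×2 Sigma:
  det(Sigma - λI) = λ² - trace · λ + det = 0.
  trace = 13 + 16 = 29, det = 13·16 - (2)² = 204.
Step 2 — discriminant:
  Δ = trace² - 4·det = 841 - 816 = 25.
Step 3 — eigenvalues:
  λ = (trace ± √Δ)/2 = (29 ± 5)/2,
  λ_1 = 17,  λ_2 = 12.

Step 4 — unit eigenvector for λ_1: solve (Sigma - λ_1 I)v = 0. First row:
  (13 - 17)·v_x + (2)·v_y = 0, i.e. (-4)·v_x + (2)·v_y = 0,
  so v ∝ (b, λ_1 - a) = (2, 4) = u.
  ||u|| = √((2)² + (4)²) = √(20) ≈ 4.4721,
  v_1 = u/||u|| ≈ (0.4472, 0.8944) (||v_1|| = 1).

λ_1 = 17,  λ_2 = 12;  v_1 ≈ (0.4472, 0.8944)


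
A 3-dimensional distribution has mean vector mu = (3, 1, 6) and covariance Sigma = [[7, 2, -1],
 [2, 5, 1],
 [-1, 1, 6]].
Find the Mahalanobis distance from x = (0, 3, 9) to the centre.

Step 1 — centre the observation: (x - mu) = (-3, 2, 3).

Step 2 — invert Sigma (cofactor / det for 3×3, or solve directly):
  Sigma^{-1} = [[0.1706, -0.0765, 0.0412],
 [-0.0765, 0.2412, -0.0529],
 [0.0412, -0.0529, 0.1824]].

Step 3 — form the quadratic (x - mu)^T · Sigma^{-1} · (x - mu):
  Sigma^{-1} · (x - mu) = (-0.5412, 0.5529, 0.3176).
  (x - mu)^T · [Sigma^{-1} · (x - mu)] = (-3)·(-0.5412) + (2)·(0.5529) + (3)·(0.3176) = 3.6824.

Step 4 — take square root: d = √(3.6824) ≈ 1.9189.

d(x, mu) = √(3.6824) ≈ 1.9189


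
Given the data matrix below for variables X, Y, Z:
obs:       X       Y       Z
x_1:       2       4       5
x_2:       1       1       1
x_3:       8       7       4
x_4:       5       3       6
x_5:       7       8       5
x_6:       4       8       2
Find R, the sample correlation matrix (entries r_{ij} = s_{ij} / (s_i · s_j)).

Step 1 — column means:
  mean(X) = (2 + 1 + 8 + 5 + 7 + 4) / 6 = 27/6 = 4.5
  mean(Y) = (4 + 1 + 7 + 3 + 8 + 8) / 6 = 31/6 = 5.1667
  mean(Z) = (5 + 1 + 4 + 6 + 5 + 2) / 6 = 23/6 = 3.8333

Step 2 — sample variances and covariances s[i,j] = (1/(n-1)) · Σ_k (x_{k,i} - mean_i) · (x_{k,j} - mean_j), with n-1 = 5:
  s[X,X] = ((-2.5)·(-2.5) + (-3.5)·(-3.5) + (3.5)·(3.5) + (0.5)·(0.5) + (2.5)·(2.5) + (-0.5)·(-0.5)) / 5 = 37.5/5 = 7.5
  s[X,Y] = ((-2.5)·(-1.1667) + (-3.5)·(-4.1667) + (3.5)·(1.8333) + (0.5)·(-2.1667) + (2.5)·(2.8333) + (-0.5)·(2.8333)) / 5 = 28.5/5 = 5.7
  s[X,Z] = ((-2.5)·(1.1667) + (-3.5)·(-2.8333) + (3.5)·(0.1667) + (0.5)·(2.1667) + (2.5)·(1.1667) + (-0.5)·(-1.8333)) / 5 = 12.5/5 = 2.5
  s[Y,Y] = ((-1.1667)·(-1.1667) + (-4.1667)·(-4.1667) + (1.8333)·(1.8333) + (-2.1667)·(-2.1667) + (2.8333)·(2.8333) + (2.8333)·(2.8333)) / 5 = 42.8333/5 = 8.5667
  s[Y,Z] = ((-1.1667)·(1.1667) + (-4.1667)·(-2.8333) + (1.8333)·(0.1667) + (-2.1667)·(2.1667) + (2.8333)·(1.1667) + (2.8333)·(-1.8333)) / 5 = 4.1667/5 = 0.8333
  s[Z,Z] = ((1.1667)·(1.1667) + (-2.8333)·(-2.8333) + (0.1667)·(0.1667) + (2.1667)·(2.1667) + (1.1667)·(1.1667) + (-1.8333)·(-1.8333)) / 5 = 18.8333/5 = 3.7667
  Sample standard deviations s_i = √(s[i,i]):
  s(X) = √(7.5) = 2.7386
  s(Y) = √(8.5667) = 2.9269
  s(Z) = √(3.7667) = 1.9408

Step 3 — r_{ij} = s_{ij} / (s_i · s_j):
  r[X,X] = 1 (diagonal).
  r[X,Y] = 5.7 / (2.7386 · 2.9269) = 5.7 / 8.0156 = 0.7111
  r[X,Z] = 2.5 / (2.7386 · 1.9408) = 2.5 / 5.3151 = 0.4704
  r[Y,Y] = 1 (diagonal).
  r[Y,Z] = 0.8333 / (2.9269 · 1.9408) = 0.8333 / 5.6805 = 0.1467
  r[Z,Z] = 1 (diagonal).

R is symmetric with unit diagonal. Assembling:

R = [[1, 0.7111, 0.4704],
 [0.7111, 1, 0.1467],
 [0.4704, 0.1467, 1]]


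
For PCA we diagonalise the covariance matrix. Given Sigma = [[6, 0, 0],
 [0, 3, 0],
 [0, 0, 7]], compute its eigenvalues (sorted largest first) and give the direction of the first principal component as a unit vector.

Step 1 — characteristic polynomial p(λ) = det(λI - Sigma) = λ³ - tr·λ² + c_1·λ - det, where tr = trace, c_1 = sum of the principal 2×2 minors, det = det(Sigma):
  tr = 6 + 3 + 7 = 16,
  c_1 = (6·3 - (0)²) + (6·7 - (0)²) + (3·7 - (0)²) = 18 + 42 + 21 = 81,
  det = 6·(3·7 - (0)²) - (0)·((0)·7 - (0)·(0)) + (0)·((0)·(0) - 3·(0)) = 6·(21) - (0)·(0) + (0)·(0) = 126.
  So p(λ) = λ³ - 16λ² + 81λ - 126.
Step 2 — look for an integer root (rational root theorem: any rational root is an integer divisor of 126). Testing λ = 3:
  p(3) = 27 - 144 + 243 - 126 = 0  ✓
  Dividing out (λ - 3): p(λ) = (λ - 3)(λ² - 13λ + 42).
Step 3 — remaining eigenvalues from the quadratic λ² - 13λ + 42 = 0:
  Δ = 13² - 4·42 = 169 - 168 = 1,  λ = (13 ± √1)/2 = (13 ± 1)/2 = 7 or 6.
  Sorted: λ_1 = 7,  λ_2 = 6,  λ_3 = 3  (check: sum = 16 = tr ✓).

Step 4 — unit eigenvector for λ_1 = 7: v spans the null space of (Sigma - λ_1 I), whose rows are
  r_1 = (-1, 0, 0),  r_2 = (0, -4, 0),  r_3 = (0, 0, 0).
  v is orthogonal to every row, so take v ∝ r_1 × r_2 = ((0)·(0) - (0)·(-4), (0)·(0) - (-1)·(0), (-1)·(-4) - (0)·(0)) = (0, 0, 4).
  Rescale (divide by 4): u = (0, 0, 1).
  ||u|| = √((0)² + (0)² + (1)²) = √(1) = 1,  v_1 = u/||u|| ≈ (0, 0, 1) (||v_1|| = 1).

λ_1 = 7,  λ_2 = 6,  λ_3 = 3;  v_1 ≈ (0, 0, 1)


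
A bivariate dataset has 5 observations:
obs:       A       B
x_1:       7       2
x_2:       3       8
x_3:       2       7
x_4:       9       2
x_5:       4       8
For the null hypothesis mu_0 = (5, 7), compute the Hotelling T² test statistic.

Step 1 — sample mean vector:
  mean(A) = (7 + 3 + 2 + 9 + 4) / 5 = 25/5 = 5
  mean(B) = (2 + 8 + 7 + 2 + 8) / 5 = 27/5 = 5.4
  x̄ = (5, 5.4),  deviation x̄ - mu_0 = (5, 5.4) - (5, 7) = (0, -1.6).

Step 2 — sample covariance matrix, S[i,j] = (1/(n-1)) · Σ_k (x_{k,i} - mean_i) · (x_{k,j} - mean_j), divisor n-1 = 4:
  S[A,A] = ((2)·(2) + (-2)·(-2) + (-3)·(-3) + (4)·(4) + (-1)·(-1)) / 4 = 34/4 = 8.5
  S[A,B] = ((2)·(-3.4) + (-2)·(2.6) + (-3)·(1.6) + (4)·(-3.4) + (-1)·(2.6)) / 4 = -33/4 = -8.25
  S[B,B] = ((-3.4)·(-3.4) + (2.6)·(2.6) + (1.6)·(1.6) + (-3.4)·(-3.4) + (2.6)·(2.6)) / 4 = 39.2/4 = 9.8
  S = [[8.5, -8.25],
 [-8.25, 9.8]].

Step 3 — invert S. det(S) = 8.5·9.8 - (-8.25)² = 15.2375.
  S^{-1} = (1/det) · [[d, -b], [-b, a]] = [[0.6432, 0.5414],
 [0.5414, 0.5578]].

Step 4 — quadratic form (x̄ - mu_0)^T · S^{-1} · (x̄ - mu_0):
  S^{-1} · (x̄ - mu_0) = (-0.8663, -0.8925),
  (x̄ - mu_0)^T · [...] = (0)·(-0.8663) + (-1.6)·(-0.8925) = 1.4281.

Step 5 — scale by n: T² = 5 · 1.4281 = 7.1403.

T² ≈ 7.1403


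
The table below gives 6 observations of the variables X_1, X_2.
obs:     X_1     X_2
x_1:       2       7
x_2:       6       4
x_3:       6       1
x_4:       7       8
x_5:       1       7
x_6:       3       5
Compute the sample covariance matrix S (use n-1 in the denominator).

Step 1 — column means:
  mean(X_1) = (2 + 6 + 6 + 7 + 1 + 3) / 6 = 25/6 = 4.1667
  mean(X_2) = (7 + 4 + 1 + 8 + 7 + 5) / 6 = 32/6 = 5.3333

Step 2 — sample covariance S[i,j] = (1/(n-1)) · Σ_k (x_{k,i} - mean_i) · (x_{k,j} - mean_j), with n-1 = 5.
  S[X_1,X_1] = ((-2.1667)·(-2.1667) + (1.8333)·(1.8333) + (1.8333)·(1.8333) + (2.8333)·(2.8333) + (-3.1667)·(-3.1667) + (-1.1667)·(-1.1667)) / 5 = 30.8333/5 = 6.1667
  S[X_1,X_2] = ((-2.1667)·(1.6667) + (1.8333)·(-1.3333) + (1.8333)·(-4.3333) + (2.8333)·(2.6667) + (-3.1667)·(1.6667) + (-1.1667)·(-0.3333)) / 5 = -11.3333/5 = -2.2667
  S[X_2,X_2] = ((1.6667)·(1.6667) + (-1.3333)·(-1.3333) + (-4.3333)·(-4.3333) + (2.6667)·(2.6667) + (1.6667)·(1.6667) + (-0.3333)·(-0.3333)) / 5 = 33.3333/5 = 6.6667

S is symmetric (S[j,i] = S[i,j]). Assembling:

S = [[6.1667, -2.2667],
 [-2.2667, 6.6667]]


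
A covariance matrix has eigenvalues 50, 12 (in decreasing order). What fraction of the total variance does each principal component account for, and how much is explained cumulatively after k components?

Step 1 — total variance = trace(Sigma) = Σ λ_i = 50 + 12 = 62.

Step 2 — fraction explained by component i = λ_i / Σ λ:
  PC1: 50/62 = 0.8065
  PC2: 12/62 = 0.1935

Step 3 — cumulative fraction after k components = (λ_1 + ... + λ_k) / Σ λ:
  k = 1: 50/62 = 0.8065
  k = 2: (50 + 12)/62 = 62/62 = 1

Summary (fraction, with percent):

explained: PC1 0.8065 (80.65%), PC2 0.1935 (19.35%);  cumulative: 0.8065, 1


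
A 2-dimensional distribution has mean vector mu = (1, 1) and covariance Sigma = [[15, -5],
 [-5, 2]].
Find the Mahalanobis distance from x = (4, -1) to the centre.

Step 1 — centre the observation: (x - mu) = (3, -2).

Step 2 — invert Sigma. det(Sigma) = 15·2 - (-5)² = 5.
  Sigma^{-1} = (1/det) · [[d, -b], [-b, a]] = [[0.4, 1],
 [1, 3]].

Step 3 — form the quadratic (x - mu)^T · Sigma^{-1} · (x - mu):
  Sigma^{-1} · (x - mu) = (-0.8, -3).
  (x - mu)^T · [Sigma^{-1} · (x - mu)] = (3)·(-0.8) + (-2)·(-3) = 3.6.

Step 4 — take square root: d = √(3.6) ≈ 1.8974.

d(x, mu) = √(3.6) ≈ 1.8974
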